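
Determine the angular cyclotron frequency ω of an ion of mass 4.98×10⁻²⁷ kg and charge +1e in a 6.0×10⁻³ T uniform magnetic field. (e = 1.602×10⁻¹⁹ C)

ω ≈ 1.9×10⁵ rad/s

ω = |q|B/m.
ω = (1.602×10⁻¹⁹)(6.0×10⁻³)/4.98×10⁻²⁷ ≈ 1.9×10⁵ rad/s.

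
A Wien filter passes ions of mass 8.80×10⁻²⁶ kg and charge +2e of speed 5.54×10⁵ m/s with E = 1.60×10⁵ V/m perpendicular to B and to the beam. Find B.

Balance of forces in the selector: qE = qvB ⇒ B = E/v.
B = 1.60×10⁵/5.54×10⁵ = 0.289 T.

B = 0.289 T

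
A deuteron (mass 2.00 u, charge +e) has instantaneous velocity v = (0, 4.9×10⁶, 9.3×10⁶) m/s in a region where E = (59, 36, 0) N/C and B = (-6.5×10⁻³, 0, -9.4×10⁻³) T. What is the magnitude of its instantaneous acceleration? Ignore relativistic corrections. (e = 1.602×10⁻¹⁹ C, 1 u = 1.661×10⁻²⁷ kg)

v×B = (-4.61×10⁴, -6.04×10⁴, 3.18×10⁴) N/C.
E + v×B = (-4.60×10⁴, -6.04×10⁴, 3.18×10⁴) N/C.
F = q(E + v×B) = (1.602×10⁻¹⁹ C)·(-4.60×10⁴, -6.04×10⁴, 3.18×10⁴) = (-7.37×10⁻¹⁵, -9.68×10⁻¹⁵, 5.10×10⁻¹⁵) N.
|a| = |F|/m = 1.319×10⁻¹⁴/3.322×10⁻²⁷ ≈ 3.97×10¹² m/s².

|a| ≈ 3.97×10¹² m/s²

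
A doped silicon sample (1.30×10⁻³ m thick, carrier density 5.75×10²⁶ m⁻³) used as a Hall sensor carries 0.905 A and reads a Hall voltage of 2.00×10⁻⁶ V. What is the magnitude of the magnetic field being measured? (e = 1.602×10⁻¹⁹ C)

From V_H = IB/(n e t), B = V_H n e t / I.
B = (2.00×10⁻⁶)(5.75×10²⁶)(1.602×10⁻¹⁹)(1.30×10⁻³)/0.905 ≈ 0.265 T.

B ≈ 0.265 T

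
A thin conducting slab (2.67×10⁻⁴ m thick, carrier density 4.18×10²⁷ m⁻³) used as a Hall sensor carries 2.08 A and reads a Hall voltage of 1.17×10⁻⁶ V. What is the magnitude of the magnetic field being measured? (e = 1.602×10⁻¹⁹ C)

B ≈ 0.101 T

From V_H = IB/(n e t), B = V_H n e t / I.
B = (1.17×10⁻⁶)(4.18×10²⁷)(1.602×10⁻¹⁹)(2.67×10⁻⁴)/2.08 ≈ 0.101 T.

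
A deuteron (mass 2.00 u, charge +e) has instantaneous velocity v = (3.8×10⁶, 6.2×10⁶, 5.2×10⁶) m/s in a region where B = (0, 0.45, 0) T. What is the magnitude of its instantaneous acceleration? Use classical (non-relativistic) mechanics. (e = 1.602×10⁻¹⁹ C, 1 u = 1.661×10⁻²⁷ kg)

v×B = (-2.34×10⁶, 0, 1.71×10⁶) N/C.
F = q v×B = (1.602×10⁻¹⁹ C)·(-2.34×10⁶, 0, 1.71×10⁶) = (-3.75×10⁻¹³, 0, 2.74×10⁻¹³) N.
|a| = |F|/m = 4.643×10⁻¹³/3.322×10⁻²⁷ ≈ 1.40×10¹⁴ m/s².

|a| ≈ 1.40×10¹⁴ m/s²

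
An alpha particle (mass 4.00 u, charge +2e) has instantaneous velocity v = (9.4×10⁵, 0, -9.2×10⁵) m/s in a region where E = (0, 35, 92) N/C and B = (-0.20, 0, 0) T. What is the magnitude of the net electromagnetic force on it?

v×B = (0, 1.84×10⁵, 0) N/C.
E + v×B = (0, 1.84×10⁵, 92.0) N/C.
F = q(E + v×B) = (3.204×10⁻¹⁹ C)·(0, 1.84×10⁵, 92.0) = (0, 5.90×10⁻¹⁴, 2.95×10⁻¹⁷) N.
|F| = 5.90×10⁻¹⁴ N.

|F| ≈ 5.90×10⁻¹⁴ N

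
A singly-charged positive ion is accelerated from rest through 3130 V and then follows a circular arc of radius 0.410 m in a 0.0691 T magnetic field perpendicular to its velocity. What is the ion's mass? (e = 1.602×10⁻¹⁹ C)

Combine |q|V = ½mv² and r = mv/(|q|B): eliminate v to get m = qB²r²/(2V).
m = (1.602×10⁻¹⁹)(0.0691)²(0.410)²/(2·3130) ≈ 2.05×10⁻²⁶ kg.

m ≈ 2.05×10⁻²⁶ kg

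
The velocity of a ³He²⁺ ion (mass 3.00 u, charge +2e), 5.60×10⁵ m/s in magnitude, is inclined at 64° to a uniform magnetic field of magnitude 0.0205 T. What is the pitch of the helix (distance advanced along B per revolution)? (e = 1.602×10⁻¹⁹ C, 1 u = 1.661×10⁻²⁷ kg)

p ≈ 1.17 m

v∥ = v cosθ = 5.60×10⁵·cos64° ≈ 2.455×10⁵ m/s.
T = 2πm/(|q|B) = 2π(4.983×10⁻²⁷)/((3.204×10⁻¹⁹)(0.0205)) ≈ 4.767×10⁻⁶ s.
pitch = v∥ T = (2.455×10⁵)(4.767×10⁻⁶) ≈ 1.17 m.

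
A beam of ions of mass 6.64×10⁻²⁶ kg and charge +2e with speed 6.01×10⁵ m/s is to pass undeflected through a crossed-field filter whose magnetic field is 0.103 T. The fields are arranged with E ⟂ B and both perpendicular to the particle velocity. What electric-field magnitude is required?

For straight-line motion qE = qvB, so E = vB.
E = 6.01×10⁵ × 0.103 = 6.19×10⁴ V/m.

E = 6.19×10⁴ V/m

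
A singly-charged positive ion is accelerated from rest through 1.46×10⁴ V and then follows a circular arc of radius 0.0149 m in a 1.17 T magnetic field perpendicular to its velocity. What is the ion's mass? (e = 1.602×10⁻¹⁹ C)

Combine |q|V = ½mv² and r = mv/(|q|B): eliminate v to get m = qB²r²/(2V).
m = (1.602×10⁻¹⁹)(1.17)²(0.0149)²/(2·1.46×10⁴) ≈ 1.67×10⁻²⁷ kg.

m ≈ 1.67×10⁻²⁷ kg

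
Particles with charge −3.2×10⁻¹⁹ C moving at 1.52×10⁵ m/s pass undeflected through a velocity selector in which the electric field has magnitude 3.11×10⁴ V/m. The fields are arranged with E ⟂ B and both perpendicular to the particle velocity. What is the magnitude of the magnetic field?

Balance of forces in the selector: qE = qvB ⇒ B = E/v.
B = 3.11×10⁴/1.52×10⁵ = 0.205 T.

B = 0.205 T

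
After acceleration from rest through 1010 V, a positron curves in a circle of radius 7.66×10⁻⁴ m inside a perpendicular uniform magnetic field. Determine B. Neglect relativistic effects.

v = √(2|q|V/m) = √(2·1.602×10⁻¹⁹·1010/9.109×10⁻³¹) ≈ 1.885×10⁷ m/s.
B = mv/(|q|r) = (9.109×10⁻³¹)(1.885×10⁷)/((1.602×10⁻¹⁹)(7.66×10⁻⁴)) ≈ 0.140 T.

B ≈ 0.140 T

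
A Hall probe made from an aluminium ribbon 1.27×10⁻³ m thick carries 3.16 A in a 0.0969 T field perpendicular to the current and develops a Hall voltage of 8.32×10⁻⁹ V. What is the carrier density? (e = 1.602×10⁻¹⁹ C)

From V_H = IB/(n e t), n = IB/(V_H e t).
n = (3.16)(0.0969)/((8.32×10⁻⁹)(1.602×10⁻¹⁹)(1.27×10⁻³)) ≈ 1.81×10²⁹ m⁻³.

n ≈ 1.81×10²⁹ m⁻³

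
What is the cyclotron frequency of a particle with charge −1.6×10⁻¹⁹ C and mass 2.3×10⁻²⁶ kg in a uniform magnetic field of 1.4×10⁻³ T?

f ≈ 1600 Hz

f = |q|B/(2πm).
f = (1.6×10⁻¹⁹)(1.4×10⁻³)/(2π·2.3×10⁻²⁶) ≈ 1600 Hz.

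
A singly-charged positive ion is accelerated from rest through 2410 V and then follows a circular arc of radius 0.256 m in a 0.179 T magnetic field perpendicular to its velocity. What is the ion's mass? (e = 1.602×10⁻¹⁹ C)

Combine |q|V = ½mv² and r = mv/(|q|B): eliminate v to get m = qB²r²/(2V).
m = (1.602×10⁻¹⁹)(0.179)²(0.256)²/(2·2410) ≈ 6.98×10⁻²⁶ kg.

m ≈ 6.98×10⁻²⁶ kg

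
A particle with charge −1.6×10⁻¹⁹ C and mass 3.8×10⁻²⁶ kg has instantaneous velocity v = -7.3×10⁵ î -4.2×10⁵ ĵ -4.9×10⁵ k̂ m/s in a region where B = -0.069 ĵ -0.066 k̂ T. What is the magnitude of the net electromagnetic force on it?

|F| ≈ 1.12×10⁻¹⁴ N

v×B = (-6090, -4.82×10⁴, 5.04×10⁴) N/C.
F = q v×B = (−1.6×10⁻¹⁹ C)·(-6090, -4.82×10⁴, 5.04×10⁴) = (9.74×10⁻¹⁶, 7.71×10⁻¹⁵, -8.06×10⁻¹⁵) N.
|F| = 1.12×10⁻¹⁴ N.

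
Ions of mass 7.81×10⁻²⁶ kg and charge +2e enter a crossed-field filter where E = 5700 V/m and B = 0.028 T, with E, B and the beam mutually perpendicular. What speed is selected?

Straight-line motion ⇒ electric and magnetic forces cancel, so E = vB.
v = E/B = 5700/0.028 = 2.0×10⁵ m/s.

v = 2.0×10⁵ m/s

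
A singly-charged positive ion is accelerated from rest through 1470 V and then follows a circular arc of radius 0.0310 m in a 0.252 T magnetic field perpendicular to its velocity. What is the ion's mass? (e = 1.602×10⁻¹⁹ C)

Combine |q|V = ½mv² and r = mv/(|q|B): eliminate v to get m = qB²r²/(2V).
m = (1.602×10⁻¹⁹)(0.252)²(0.0310)²/(2·1470) ≈ 3.33×10⁻²⁷ kg.

m ≈ 3.33×10⁻²⁷ kg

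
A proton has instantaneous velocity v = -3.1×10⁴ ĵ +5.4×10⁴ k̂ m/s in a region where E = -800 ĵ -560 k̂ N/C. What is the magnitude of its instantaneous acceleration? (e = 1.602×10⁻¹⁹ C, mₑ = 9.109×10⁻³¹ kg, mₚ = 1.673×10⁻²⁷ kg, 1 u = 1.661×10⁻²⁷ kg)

Only an electric field acts, so F = qE = (1.602×10⁻¹⁹ C)·(0, -800, -560) = (0, -1.28×10⁻¹⁶, -8.97×10⁻¹⁷) N.
|a| = |F|/m = 1.564×10⁻¹⁶/1.673×10⁻²⁷ ≈ 9.35×10¹⁰ m/s².

|a| ≈ 9.35×10¹⁰ m/s²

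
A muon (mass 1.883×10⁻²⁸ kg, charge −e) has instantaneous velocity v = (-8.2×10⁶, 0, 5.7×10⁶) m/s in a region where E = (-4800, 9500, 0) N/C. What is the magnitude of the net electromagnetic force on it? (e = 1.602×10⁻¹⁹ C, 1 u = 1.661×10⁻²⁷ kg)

|F| ≈ 1.71×10⁻¹⁵ N

Only an electric field acts, so F = qE = (−1.602×10⁻¹⁹ C)·(-4800, 9500, 0) = (7.69×10⁻¹⁶, -1.52×10⁻¹⁵, 0) N.
|F| = 1.71×10⁻¹⁵ N.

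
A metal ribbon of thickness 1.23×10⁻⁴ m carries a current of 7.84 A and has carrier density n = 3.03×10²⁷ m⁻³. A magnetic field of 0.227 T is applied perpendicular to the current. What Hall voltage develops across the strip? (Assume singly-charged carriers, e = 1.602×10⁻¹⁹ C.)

V_H = IB/(n e t).
V_H = (7.84)(0.227)/((3.03×10²⁷)(1.602×10⁻¹⁹)(1.23×10⁻⁴)) ≈ 2.98×10⁻⁵ V.

V_H ≈ 2.98×10⁻⁵ V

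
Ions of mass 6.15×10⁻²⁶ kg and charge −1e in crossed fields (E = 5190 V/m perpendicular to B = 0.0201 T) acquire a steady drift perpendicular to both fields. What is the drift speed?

v_d ≈ 2.58×10⁵ m/s

The steady drift has the magnetic force balancing the electric force, so v_d = E/B.
v_d = 5190/0.0201 = 2.58×10⁵ m/s.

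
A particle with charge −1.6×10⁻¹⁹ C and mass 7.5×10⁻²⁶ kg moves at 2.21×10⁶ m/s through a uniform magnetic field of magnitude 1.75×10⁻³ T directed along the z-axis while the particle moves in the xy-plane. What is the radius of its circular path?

r ≈ 592 m

The magnetic force provides the centripetal force: |q|vB = mv²/r.
r = mv/(|q|B) = (7.5×10⁻²⁶)(2.21×10⁶)/((1.6×10⁻¹⁹)(1.75×10⁻³)) ≈ 592 m.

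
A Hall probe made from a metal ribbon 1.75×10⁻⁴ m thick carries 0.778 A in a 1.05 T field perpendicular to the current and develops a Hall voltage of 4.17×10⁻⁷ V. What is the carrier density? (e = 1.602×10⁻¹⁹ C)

n ≈ 6.99×10²⁸ m⁻³

From V_H = IB/(n e t), n = IB/(V_H e t).
n = (0.778)(1.05)/((4.17×10⁻⁷)(1.602×10⁻¹⁹)(1.75×10⁻⁴)) ≈ 6.99×10²⁸ m⁻³.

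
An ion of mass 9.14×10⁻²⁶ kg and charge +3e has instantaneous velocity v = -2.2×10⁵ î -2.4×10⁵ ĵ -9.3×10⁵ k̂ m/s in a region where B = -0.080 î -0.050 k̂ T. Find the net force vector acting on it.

v×B = (1.20×10⁴, 6.34×10⁴, -1.92×10⁴) N/C.
F = q v×B = (4.806×10⁻¹⁹ C)·(1.20×10⁴, 6.34×10⁴, -1.92×10⁴) = (5.77×10⁻¹⁵, 3.05×10⁻¹⁴, -9.23×10⁻¹⁵) N.

F ≈ (5.77×10⁻¹⁵, 3.05×10⁻¹⁴, -9.23×10⁻¹⁵) N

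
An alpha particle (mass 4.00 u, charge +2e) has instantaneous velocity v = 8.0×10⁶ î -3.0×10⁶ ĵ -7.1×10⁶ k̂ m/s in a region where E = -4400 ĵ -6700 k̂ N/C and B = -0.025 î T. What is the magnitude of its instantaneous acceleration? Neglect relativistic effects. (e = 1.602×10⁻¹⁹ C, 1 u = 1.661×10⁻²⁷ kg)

v×B = (0, 1.78×10⁵, -7.50×10⁴) N/C.
E + v×B = (0, 1.73×10⁵, -8.17×10⁴) N/C.
F = q(E + v×B) = (3.204×10⁻¹⁹ C)·(0, 1.73×10⁵, -8.17×10⁴) = (0, 5.55×10⁻¹⁴, -2.62×10⁻¹⁴) N.
|a| = |F|/m = 6.133×10⁻¹⁴/6.644×10⁻²⁷ ≈ 9.23×10¹² m/s².

|a| ≈ 9.23×10¹² m/s²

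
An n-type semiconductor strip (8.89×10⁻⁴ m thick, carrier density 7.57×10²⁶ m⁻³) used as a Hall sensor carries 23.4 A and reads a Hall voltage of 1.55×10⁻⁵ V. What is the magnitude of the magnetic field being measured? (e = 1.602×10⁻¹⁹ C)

B ≈ 0.0714 T

From V_H = IB/(n e t), B = V_H n e t / I.
B = (1.55×10⁻⁵)(7.57×10²⁶)(1.602×10⁻¹⁹)(8.89×10⁻⁴)/23.4 ≈ 0.0714 T.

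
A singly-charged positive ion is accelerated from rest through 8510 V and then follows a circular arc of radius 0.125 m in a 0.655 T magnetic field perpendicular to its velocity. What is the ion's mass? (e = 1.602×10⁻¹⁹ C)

Combine |q|V = ½mv² and r = mv/(|q|B): eliminate v to get m = qB²r²/(2V).
m = (1.602×10⁻¹⁹)(0.655)²(0.125)²/(2·8510) ≈ 6.31×10⁻²⁶ kg.

m ≈ 6.31×10⁻²⁶ kg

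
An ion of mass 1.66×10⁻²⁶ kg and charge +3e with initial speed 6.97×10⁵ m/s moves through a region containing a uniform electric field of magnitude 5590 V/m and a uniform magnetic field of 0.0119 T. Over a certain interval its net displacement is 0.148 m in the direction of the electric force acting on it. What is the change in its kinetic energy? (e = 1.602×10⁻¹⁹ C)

The magnetic force is always ⟂ v and does no work; only the electric force changes KE.
ΔKE = F_E · d = |q|E d = (4.806×10⁻¹⁹)(5590)(0.148) ≈ 3.98×10⁻¹⁶ J.

ΔKE ≈ 3.98×10⁻¹⁶ J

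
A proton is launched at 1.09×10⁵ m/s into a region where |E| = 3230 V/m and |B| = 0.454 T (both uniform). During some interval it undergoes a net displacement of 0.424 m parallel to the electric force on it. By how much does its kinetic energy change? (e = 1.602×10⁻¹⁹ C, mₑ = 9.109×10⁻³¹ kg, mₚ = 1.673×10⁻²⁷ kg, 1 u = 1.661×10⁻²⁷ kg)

ΔKE ≈ 2.19×10⁻¹⁶ J

The magnetic force is always ⟂ v and does no work; only the electric force changes KE.
ΔKE = F_E · d = |q|E d = (1.602×10⁻¹⁹)(3230)(0.424) ≈ 2.19×10⁻¹⁶ J.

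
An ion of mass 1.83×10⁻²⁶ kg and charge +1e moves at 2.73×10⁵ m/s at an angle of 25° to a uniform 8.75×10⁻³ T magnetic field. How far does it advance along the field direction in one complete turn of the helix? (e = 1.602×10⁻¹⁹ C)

p ≈ 20.3 m

v∥ = v cosθ = 2.73×10⁵·cos25° ≈ 2.474×10⁵ m/s.
T = 2πm/(|q|B) = 2π(1.83×10⁻²⁶)/((1.602×10⁻¹⁹)(8.75×10⁻³)) ≈ 8.203×10⁻⁵ s.
pitch = v∥ T = (2.474×10⁵)(8.203×10⁻⁵) ≈ 20.3 m.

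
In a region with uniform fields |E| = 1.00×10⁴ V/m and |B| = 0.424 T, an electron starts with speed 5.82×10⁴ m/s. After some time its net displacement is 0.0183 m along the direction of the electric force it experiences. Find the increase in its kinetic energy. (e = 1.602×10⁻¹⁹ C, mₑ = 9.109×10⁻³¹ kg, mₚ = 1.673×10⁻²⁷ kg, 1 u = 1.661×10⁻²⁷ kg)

The magnetic force is always ⟂ v and does no work; only the electric force changes KE.
ΔKE = F_E · d = |q|E d = (1.602×10⁻¹⁹)(1.00×10⁴)(0.0183) ≈ 2.93×10⁻¹⁷ J.

ΔKE ≈ 2.93×10⁻¹⁷ J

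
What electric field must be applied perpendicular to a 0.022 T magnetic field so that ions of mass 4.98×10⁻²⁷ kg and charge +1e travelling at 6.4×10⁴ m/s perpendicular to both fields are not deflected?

For straight-line motion qE = qvB, so E = vB.
E = 6.4×10⁴ × 0.022 = 1400 V/m.

E = 1400 V/m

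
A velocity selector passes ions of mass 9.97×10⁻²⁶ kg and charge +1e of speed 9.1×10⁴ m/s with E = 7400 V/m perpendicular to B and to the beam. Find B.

B = 0.081 T

Balance of forces in the selector: qE = qvB ⇒ B = E/v.
B = 7400/9.1×10⁴ = 0.081 T.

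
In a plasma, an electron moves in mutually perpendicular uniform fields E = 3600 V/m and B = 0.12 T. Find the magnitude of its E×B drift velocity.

The E×B drift speed is v_d = E/B.
v_d = 3600/0.12 = 3.0×10⁴ m/s.

v_d ≈ 3.0×10⁴ m/s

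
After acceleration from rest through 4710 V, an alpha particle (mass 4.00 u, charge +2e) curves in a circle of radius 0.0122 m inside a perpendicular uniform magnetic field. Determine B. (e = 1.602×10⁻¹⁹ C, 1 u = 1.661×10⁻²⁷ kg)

B ≈ 1.15 T

v = √(2|q|V/m) = √(2·3.204×10⁻¹⁹·4710/6.644×10⁻²⁷) ≈ 6.740×10⁵ m/s.
B = mv/(|q|r) = (6.644×10⁻²⁷)(6.740×10⁵)/((3.204×10⁻¹⁹)(0.0122)) ≈ 1.15 T.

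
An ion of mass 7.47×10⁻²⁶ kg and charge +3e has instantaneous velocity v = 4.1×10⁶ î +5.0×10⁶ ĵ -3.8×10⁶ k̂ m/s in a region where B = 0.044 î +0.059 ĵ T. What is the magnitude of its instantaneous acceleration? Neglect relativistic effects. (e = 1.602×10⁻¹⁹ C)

v×B = (2.24×10⁵, -1.67×10⁵, 2.19×10⁴) N/C.
F = q v×B = (4.806×10⁻¹⁹ C)·(2.24×10⁵, -1.67×10⁵, 2.19×10⁴) = (1.08×10⁻¹³, -8.04×10⁻¹⁴, 1.05×10⁻¹⁴) N.
|a| = |F|/m = 1.348×10⁻¹³/7.47×10⁻²⁶ ≈ 1.80×10¹² m/s².

|a| ≈ 1.80×10¹² m/s²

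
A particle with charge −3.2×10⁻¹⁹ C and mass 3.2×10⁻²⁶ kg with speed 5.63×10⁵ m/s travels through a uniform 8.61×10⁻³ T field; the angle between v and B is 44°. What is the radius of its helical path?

r ≈ 4.54 m

v⊥ = v sinθ = 5.63×10⁵·sin44° ≈ 3.911×10⁵ m/s.
r = m v⊥/(|q|B) = (3.2×10⁻²⁶)(3.911×10⁵)/((3.2×10⁻¹⁹)(8.61×10⁻³)) ≈ 4.54 m.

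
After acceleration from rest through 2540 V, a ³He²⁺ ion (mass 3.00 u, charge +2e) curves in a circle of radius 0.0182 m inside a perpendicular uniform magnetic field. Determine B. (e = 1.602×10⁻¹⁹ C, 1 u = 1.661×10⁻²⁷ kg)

B ≈ 0.488 T

v = √(2|q|V/m) = √(2·3.204×10⁻¹⁹·2540/4.983×10⁻²⁷) ≈ 5.715×10⁵ m/s.
B = mv/(|q|r) = (4.983×10⁻²⁷)(5.715×10⁵)/((3.204×10⁻¹⁹)(0.0182)) ≈ 0.488 T.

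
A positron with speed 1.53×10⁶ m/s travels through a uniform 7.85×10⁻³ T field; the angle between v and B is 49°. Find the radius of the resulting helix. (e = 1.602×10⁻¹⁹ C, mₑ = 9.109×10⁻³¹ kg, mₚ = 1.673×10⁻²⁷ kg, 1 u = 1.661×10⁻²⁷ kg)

r ≈ 8.36×10⁻⁴ m

v⊥ = v sinθ = 1.53×10⁶·sin49° ≈ 1.155×10⁶ m/s.
r = m v⊥/(|q|B) = (9.109×10⁻³¹)(1.155×10⁶)/((1.602×10⁻¹⁹)(7.85×10⁻³)) ≈ 8.36×10⁻⁴ m.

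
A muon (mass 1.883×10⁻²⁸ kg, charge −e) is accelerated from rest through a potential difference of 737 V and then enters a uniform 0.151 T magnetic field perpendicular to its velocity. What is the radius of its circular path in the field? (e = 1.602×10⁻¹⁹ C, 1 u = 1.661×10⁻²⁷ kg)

r ≈ 8.72×10⁻³ m

Acceleration: |q|V = ½mv² ⇒ v = √(2|q|V/m) = √(2·1.602×10⁻¹⁹·737/1.883×10⁻²⁸) ≈ 1.120×10⁶ m/s.
In the field: r = mv/(|q|B) = (1.883×10⁻²⁸)(1.120×10⁶)/((1.602×10⁻¹⁹)(0.151)) ≈ 8.72×10⁻³ m.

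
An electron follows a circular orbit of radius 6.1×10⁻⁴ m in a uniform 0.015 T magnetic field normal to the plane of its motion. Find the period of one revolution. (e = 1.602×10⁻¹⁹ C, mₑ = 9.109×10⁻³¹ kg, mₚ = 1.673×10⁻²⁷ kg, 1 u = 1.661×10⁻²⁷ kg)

The cyclotron period depends only on m, q, B: T = 2πm/(|q|B).
T = 2π(9.109×10⁻³¹)/((1.602×10⁻¹⁹)(0.015)) ≈ 2.4×10⁻⁹ s.

T ≈ 2.4×10⁻⁹ s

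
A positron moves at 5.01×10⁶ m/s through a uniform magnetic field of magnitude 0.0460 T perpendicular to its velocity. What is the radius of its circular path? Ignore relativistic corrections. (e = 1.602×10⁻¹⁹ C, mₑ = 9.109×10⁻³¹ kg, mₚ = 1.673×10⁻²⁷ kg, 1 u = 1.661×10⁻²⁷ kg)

r ≈ 6.19×10⁻⁴ m

The magnetic force provides the centripetal force: |q|vB = mv²/r.
r = mv/(|q|B) = (9.109×10⁻³¹)(5.01×10⁶)/((1.602×10⁻¹⁹)(0.0460)) ≈ 6.19×10⁻⁴ m.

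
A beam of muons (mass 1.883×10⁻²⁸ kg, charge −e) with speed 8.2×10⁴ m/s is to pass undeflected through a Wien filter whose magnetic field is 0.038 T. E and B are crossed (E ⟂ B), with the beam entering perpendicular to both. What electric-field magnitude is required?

For straight-line motion qE = qvB, so E = vB.
E = 8.2×10⁴ × 0.038 = 3100 V/m.

E = 3100 V/m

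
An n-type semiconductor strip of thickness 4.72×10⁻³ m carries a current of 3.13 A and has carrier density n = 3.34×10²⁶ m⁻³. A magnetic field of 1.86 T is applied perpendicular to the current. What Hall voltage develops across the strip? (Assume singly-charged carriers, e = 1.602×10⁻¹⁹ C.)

V_H = IB/(n e t).
V_H = (3.13)(1.86)/((3.34×10²⁶)(1.602×10⁻¹⁹)(4.72×10⁻³)) ≈ 2.31×10⁻⁵ V.

V_H ≈ 2.31×10⁻⁵ V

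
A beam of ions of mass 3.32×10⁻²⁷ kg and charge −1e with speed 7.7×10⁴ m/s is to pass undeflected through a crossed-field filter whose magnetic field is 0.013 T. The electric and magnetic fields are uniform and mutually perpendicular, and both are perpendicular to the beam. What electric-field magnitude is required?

E = 1000 V/m

For straight-line motion qE = qvB, so E = vB.
E = 7.7×10⁴ × 0.013 = 1000 V/m.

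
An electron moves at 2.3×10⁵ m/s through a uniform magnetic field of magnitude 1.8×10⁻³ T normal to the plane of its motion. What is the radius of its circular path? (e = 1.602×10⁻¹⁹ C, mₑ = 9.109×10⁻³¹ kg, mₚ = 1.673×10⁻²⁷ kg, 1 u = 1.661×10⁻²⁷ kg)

r ≈ 7.3×10⁻⁴ m

The magnetic force provides the centripetal force: |q|vB = mv²/r.
r = mv/(|q|B) = (9.109×10⁻³¹)(2.3×10⁵)/((1.602×10⁻¹⁹)(1.8×10⁻³)) ≈ 7.3×10⁻⁴ m.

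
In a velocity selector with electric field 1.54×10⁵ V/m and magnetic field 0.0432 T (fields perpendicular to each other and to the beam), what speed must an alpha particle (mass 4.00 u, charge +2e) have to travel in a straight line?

For undeflected motion the electric and magnetic forces balance: qE = qvB.
v = E/B = 1.54×10⁵/0.0432 = 3.56×10⁶ m/s.
The result is independent of the particle's charge and mass.

v = 3.56×10⁶ m/s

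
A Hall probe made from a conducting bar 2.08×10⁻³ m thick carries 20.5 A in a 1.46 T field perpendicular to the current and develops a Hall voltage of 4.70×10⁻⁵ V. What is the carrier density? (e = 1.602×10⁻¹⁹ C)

n ≈ 1.91×10²⁷ m⁻³

From V_H = IB/(n e t), n = IB/(V_H e t).
n = (20.5)(1.46)/((4.70×10⁻⁵)(1.602×10⁻¹⁹)(2.08×10⁻³)) ≈ 1.91×10²⁷ m⁻³.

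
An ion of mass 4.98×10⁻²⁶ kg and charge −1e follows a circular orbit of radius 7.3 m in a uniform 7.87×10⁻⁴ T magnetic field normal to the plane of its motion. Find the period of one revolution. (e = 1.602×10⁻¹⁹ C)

T ≈ 2.48×10⁻³ s

The cyclotron period depends only on m, q, B: T = 2πm/(|q|B).
T = 2π(4.98×10⁻²⁶)/((1.602×10⁻¹⁹)(7.87×10⁻⁴)) ≈ 2.48×10⁻³ s.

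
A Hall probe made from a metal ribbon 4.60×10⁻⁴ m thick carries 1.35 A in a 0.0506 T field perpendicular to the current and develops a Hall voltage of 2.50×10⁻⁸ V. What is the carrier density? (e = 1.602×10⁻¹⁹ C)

From V_H = IB/(n e t), n = IB/(V_H e t).
n = (1.35)(0.0506)/((2.50×10⁻⁸)(1.602×10⁻¹⁹)(4.60×10⁻⁴)) ≈ 3.71×10²⁸ m⁻³.

n ≈ 3.71×10²⁸ m⁻³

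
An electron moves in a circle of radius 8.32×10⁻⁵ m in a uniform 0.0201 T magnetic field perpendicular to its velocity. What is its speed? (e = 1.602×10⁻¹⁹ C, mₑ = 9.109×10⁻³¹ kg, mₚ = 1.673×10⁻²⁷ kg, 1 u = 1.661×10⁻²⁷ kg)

From |q|vB = mv²/r, v = |q|Br/m.
v = (1.602×10⁻¹⁹)(0.0201)(8.32×10⁻⁵)/9.109×10⁻³¹ ≈ 2.94×10⁵ m/s.

v ≈ 2.94×10⁵ m/s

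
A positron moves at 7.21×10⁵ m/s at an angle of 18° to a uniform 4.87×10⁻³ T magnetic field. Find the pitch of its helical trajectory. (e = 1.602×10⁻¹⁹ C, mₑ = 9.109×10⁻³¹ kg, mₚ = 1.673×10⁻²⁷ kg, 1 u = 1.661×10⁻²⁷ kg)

p ≈ 5.03×10⁻³ m

v∥ = v cosθ = 7.21×10⁵·cos18° ≈ 6.857×10⁵ m/s.
T = 2πm/(|q|B) = 2π(9.109×10⁻³¹)/((1.602×10⁻¹⁹)(4.87×10⁻³)) ≈ 7.336×10⁻⁹ s.
pitch = v∥ T = (6.857×10⁵)(7.336×10⁻⁹) ≈ 5.03×10⁻³ m.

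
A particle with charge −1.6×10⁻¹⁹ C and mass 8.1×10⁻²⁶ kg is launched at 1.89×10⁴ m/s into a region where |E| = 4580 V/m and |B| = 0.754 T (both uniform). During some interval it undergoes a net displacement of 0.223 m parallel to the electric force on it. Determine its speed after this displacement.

v_f ≈ 6.63×10⁴ m/s

B does no work; ΔKE = |q|E d.
½mv_f² = ½mv₀² + |q|Ed = ½(8.1×10⁻²⁶)(1.89×10⁴)² + (1.6×10⁻¹⁹)(4580)(0.223) ≈ 1.447×10⁻¹⁷ J + 1.634×10⁻¹⁶ J ≈ 1.779×10⁻¹⁶ J.
v_f = √(2·1.779×10⁻¹⁶/8.1×10⁻²⁶) ≈ 6.63×10⁴ m/s.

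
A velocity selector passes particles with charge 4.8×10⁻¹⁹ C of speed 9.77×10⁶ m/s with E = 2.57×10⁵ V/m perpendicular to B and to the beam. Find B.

B = 0.0263 T

Balance of forces in the selector: qE = qvB ⇒ B = E/v.
B = 2.57×10⁵/9.77×10⁶ = 0.0263 T.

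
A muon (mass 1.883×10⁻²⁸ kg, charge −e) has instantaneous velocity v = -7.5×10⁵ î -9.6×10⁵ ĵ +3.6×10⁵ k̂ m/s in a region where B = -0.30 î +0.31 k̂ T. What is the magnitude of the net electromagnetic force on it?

v×B = (-2.98×10⁵, 1.24×10⁵, -2.88×10⁵) N/C.
F = q v×B = (−1.602×10⁻¹⁹ C)·(-2.98×10⁵, 1.24×10⁵, -2.88×10⁵) = (4.77×10⁻¹⁴, -1.99×10⁻¹⁴, 4.61×10⁻¹⁴) N.
|F| = 6.93×10⁻¹⁴ N.

|F| ≈ 6.93×10⁻¹⁴ N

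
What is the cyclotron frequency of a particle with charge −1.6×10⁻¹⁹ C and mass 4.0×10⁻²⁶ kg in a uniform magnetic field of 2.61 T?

f ≈ 1.66×10⁶ Hz

f = |q|B/(2πm).
f = (1.6×10⁻¹⁹)(2.61)/(2π·4.0×10⁻²⁶) ≈ 1.66×10⁶ Hz.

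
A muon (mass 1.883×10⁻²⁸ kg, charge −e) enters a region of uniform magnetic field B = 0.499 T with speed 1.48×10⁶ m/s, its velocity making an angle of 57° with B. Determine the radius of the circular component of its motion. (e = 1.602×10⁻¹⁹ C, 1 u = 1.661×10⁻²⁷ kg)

v⊥ = v sinθ = 1.48×10⁶·sin57° ≈ 1.241×10⁶ m/s.
r = m v⊥/(|q|B) = (1.883×10⁻²⁸)(1.241×10⁶)/((1.602×10⁻¹⁹)(0.499)) ≈ 2.92×10⁻³ m.

r ≈ 2.92×10⁻³ m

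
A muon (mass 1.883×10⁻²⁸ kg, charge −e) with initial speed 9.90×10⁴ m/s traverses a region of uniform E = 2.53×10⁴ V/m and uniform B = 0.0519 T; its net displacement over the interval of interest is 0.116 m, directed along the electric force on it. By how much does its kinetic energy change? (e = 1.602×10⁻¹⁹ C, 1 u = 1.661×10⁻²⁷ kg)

ΔKE ≈ 4.70×10⁻¹⁶ J

The magnetic force is always ⟂ v and does no work; only the electric force changes KE.
ΔKE = F_E · d = |q|E d = (1.602×10⁻¹⁹)(2.53×10⁴)(0.116) ≈ 4.70×10⁻¹⁶ J.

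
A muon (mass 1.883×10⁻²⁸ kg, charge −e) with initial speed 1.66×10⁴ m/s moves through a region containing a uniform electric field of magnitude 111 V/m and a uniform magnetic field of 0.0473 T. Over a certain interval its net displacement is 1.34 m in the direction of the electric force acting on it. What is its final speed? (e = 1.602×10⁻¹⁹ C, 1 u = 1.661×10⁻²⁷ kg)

v_f ≈ 5.03×10⁵ m/s

B does no work; ΔKE = |q|E d.
½mv_f² = ½mv₀² + |q|Ed = ½(1.883×10⁻²⁸)(1.66×10⁴)² + (1.602×10⁻¹⁹)(111)(1.34) ≈ 2.594×10⁻²⁰ J + 2.383×10⁻¹⁷ J ≈ 2.385×10⁻¹⁷ J.
v_f = √(2·2.385×10⁻¹⁷/1.883×10⁻²⁸) ≈ 5.03×10⁵ m/s.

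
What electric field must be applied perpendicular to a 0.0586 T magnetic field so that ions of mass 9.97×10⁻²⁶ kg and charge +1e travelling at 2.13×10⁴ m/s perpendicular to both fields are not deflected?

E = 1250 V/m

For straight-line motion qE = qvB, so E = vB.
E = 2.13×10⁴ × 0.0586 = 1250 V/m.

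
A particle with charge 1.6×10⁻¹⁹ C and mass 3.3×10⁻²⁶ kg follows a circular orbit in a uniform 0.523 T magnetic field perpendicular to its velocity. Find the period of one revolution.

T ≈ 2.48×10⁻⁶ s

The cyclotron period depends only on m, q, B: T = 2πm/(|q|B).
T = 2π(3.3×10⁻²⁶)/((1.6×10⁻¹⁹)(0.523)) ≈ 2.48×10⁻⁶ s.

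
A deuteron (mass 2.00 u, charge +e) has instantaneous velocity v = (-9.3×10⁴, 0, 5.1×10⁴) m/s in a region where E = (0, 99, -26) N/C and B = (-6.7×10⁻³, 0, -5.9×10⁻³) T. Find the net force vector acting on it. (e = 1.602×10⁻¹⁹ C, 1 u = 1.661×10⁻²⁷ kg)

F ≈ (0, -1.27×10⁻¹⁶, -4.17×10⁻¹⁸) N

v×B = (0, -890, 0) N/C.
E + v×B = (0, -791, -26.0) N/C.
F = q(E + v×B) = (1.602×10⁻¹⁹ C)·(0, -791, -26.0) = (0, -1.27×10⁻¹⁶, -4.17×10⁻¹⁸) N.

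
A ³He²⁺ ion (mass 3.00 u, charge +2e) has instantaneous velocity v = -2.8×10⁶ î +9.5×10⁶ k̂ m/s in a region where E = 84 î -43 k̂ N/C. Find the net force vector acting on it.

Only an electric field acts, so F = qE = (3.204×10⁻¹⁹ C)·(84.0, 0, -43.0) = (2.69×10⁻¹⁷, 0, -1.38×10⁻¹⁷) N.

F ≈ (2.69×10⁻¹⁷, 0, -1.38×10⁻¹⁷) N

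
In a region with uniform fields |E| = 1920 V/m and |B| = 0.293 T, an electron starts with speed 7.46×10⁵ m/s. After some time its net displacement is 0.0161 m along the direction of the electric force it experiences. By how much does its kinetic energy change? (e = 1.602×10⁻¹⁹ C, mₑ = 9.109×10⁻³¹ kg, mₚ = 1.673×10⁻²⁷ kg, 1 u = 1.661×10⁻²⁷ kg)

The magnetic force is always ⟂ v and does no work; only the electric force changes KE.
ΔKE = F_E · d = |q|E d = (1.602×10⁻¹⁹)(1920)(0.0161) ≈ 4.95×10⁻¹⁸ J.

ΔKE ≈ 4.95×10⁻¹⁸ J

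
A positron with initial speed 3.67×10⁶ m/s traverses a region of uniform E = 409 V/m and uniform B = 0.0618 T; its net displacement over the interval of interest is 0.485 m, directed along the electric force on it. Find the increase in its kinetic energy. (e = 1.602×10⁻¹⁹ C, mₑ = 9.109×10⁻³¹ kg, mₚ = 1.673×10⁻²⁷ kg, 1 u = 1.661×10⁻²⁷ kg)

The magnetic force is always ⟂ v and does no work; only the electric force changes KE.
ΔKE = F_E · d = |q|E d = (1.602×10⁻¹⁹)(409)(0.485) ≈ 3.18×10⁻¹⁷ J.

ΔKE ≈ 3.18×10⁻¹⁷ J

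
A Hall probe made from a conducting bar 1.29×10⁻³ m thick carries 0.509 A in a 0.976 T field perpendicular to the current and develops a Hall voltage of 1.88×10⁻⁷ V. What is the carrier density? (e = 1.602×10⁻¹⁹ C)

From V_H = IB/(n e t), n = IB/(V_H e t).
n = (0.509)(0.976)/((1.88×10⁻⁷)(1.602×10⁻¹⁹)(1.29×10⁻³)) ≈ 1.28×10²⁸ m⁻³.

n ≈ 1.28×10²⁸ m⁻³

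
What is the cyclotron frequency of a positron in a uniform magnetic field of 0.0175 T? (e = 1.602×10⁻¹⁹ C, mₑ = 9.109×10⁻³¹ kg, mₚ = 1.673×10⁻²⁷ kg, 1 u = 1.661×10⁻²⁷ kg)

f ≈ 4.90×10⁸ Hz

f = |q|B/(2πm).
f = (1.602×10⁻¹⁹)(0.0175)/(2π·9.109×10⁻³¹) ≈ 4.90×10⁸ Hz.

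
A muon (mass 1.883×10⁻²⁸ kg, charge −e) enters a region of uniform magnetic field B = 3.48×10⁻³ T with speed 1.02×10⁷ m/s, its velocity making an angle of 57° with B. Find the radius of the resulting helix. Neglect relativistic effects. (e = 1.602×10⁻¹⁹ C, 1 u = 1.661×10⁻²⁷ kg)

r ≈ 2.89 m

v⊥ = v sinθ = 1.02×10⁷·sin57° ≈ 8.554×10⁶ m/s.
r = m v⊥/(|q|B) = (1.883×10⁻²⁸)(8.554×10⁶)/((1.602×10⁻¹⁹)(3.48×10⁻³)) ≈ 2.89 m.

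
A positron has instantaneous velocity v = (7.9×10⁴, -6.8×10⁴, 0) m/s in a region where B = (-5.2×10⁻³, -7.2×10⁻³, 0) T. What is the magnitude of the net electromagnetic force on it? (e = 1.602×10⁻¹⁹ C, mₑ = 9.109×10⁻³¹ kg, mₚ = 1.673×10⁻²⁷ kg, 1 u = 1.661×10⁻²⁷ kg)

v×B = (0, 0, -922) N/C.
F = q v×B = (1.602×10⁻¹⁹ C)·(0, 0, -922) = (0, 0, -1.48×10⁻¹⁶) N.
|F| = 1.48×10⁻¹⁶ N.

|F| ≈ 1.48×10⁻¹⁶ N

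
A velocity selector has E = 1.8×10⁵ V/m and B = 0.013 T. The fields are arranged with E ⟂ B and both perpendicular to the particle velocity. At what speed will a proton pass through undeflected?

For undeflected motion the electric and magnetic forces balance: qE = qvB.
v = E/B = 1.8×10⁵/0.013 = 1.4×10⁷ m/s.

v = 1.4×10⁷ m/s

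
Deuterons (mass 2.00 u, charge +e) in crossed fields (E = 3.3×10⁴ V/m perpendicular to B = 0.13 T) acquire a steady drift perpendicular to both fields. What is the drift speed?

The steady drift has the magnetic force balancing the electric force, so v_d = E/B.
v_d = 3.3×10⁴/0.13 = 2.5×10⁵ m/s.

v_d ≈ 2.5×10⁵ m/s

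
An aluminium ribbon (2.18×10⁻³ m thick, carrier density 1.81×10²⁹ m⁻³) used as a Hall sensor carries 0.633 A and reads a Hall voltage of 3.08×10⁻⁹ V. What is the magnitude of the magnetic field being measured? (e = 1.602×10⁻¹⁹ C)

From V_H = IB/(n e t), B = V_H n e t / I.
B = (3.08×10⁻⁹)(1.81×10²⁹)(1.602×10⁻¹⁹)(2.18×10⁻³)/0.633 ≈ 0.308 T.

B ≈ 0.308 T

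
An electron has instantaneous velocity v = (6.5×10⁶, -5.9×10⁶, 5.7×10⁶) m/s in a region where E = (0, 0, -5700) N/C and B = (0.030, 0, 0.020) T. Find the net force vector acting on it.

F ≈ (1.89×10⁻¹⁴, -6.57×10⁻¹⁵, -2.74×10⁻¹⁴) N

v×B = (-1.18×10⁵, 4.10×10⁴, 1.77×10⁵) N/C.
E + v×B = (-1.18×10⁵, 4.10×10⁴, 1.71×10⁵) N/C.
F = q(E + v×B) = (−1.602×10⁻¹⁹ C)·(-1.18×10⁵, 4.10×10⁴, 1.71×10⁵) = (1.89×10⁻¹⁴, -6.57×10⁻¹⁵, -2.74×10⁻¹⁴) N.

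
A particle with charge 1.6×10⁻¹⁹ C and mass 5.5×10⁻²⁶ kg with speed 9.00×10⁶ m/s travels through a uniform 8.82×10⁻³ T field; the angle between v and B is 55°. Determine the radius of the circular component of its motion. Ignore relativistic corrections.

r ≈ 287 m

v⊥ = v sinθ = 9.00×10⁶·sin55° ≈ 7.372×10⁶ m/s.
r = m v⊥/(|q|B) = (5.5×10⁻²⁶)(7.372×10⁶)/((1.6×10⁻¹⁹)(8.82×10⁻³)) ≈ 287 m.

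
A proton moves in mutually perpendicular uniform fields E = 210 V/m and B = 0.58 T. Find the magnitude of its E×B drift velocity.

In crossed fields the guiding centre drifts at v_d = |E×B|/B² = E/B, independent of charge and mass.
v_d = 210/0.58 = 360 m/s.

v_d ≈ 360 m/s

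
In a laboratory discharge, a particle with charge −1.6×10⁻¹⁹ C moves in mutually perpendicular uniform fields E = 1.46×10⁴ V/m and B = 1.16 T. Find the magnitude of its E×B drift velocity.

v_d ≈ 1.26×10⁴ m/s

In crossed fields the guiding centre drifts at v_d = |E×B|/B² = E/B, independent of charge and mass.
v_d = 1.46×10⁴/1.16 = 1.26×10⁴ m/s.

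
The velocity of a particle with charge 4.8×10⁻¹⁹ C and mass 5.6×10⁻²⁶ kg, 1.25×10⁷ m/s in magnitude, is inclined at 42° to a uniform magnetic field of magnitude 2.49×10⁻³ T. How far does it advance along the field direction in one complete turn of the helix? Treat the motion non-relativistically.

p ≈ 2730 m

v∥ = v cosθ = 1.25×10⁷·cos42° ≈ 9.289×10⁶ m/s.
T = 2πm/(|q|B) = 2π(5.6×10⁻²⁶)/((4.8×10⁻¹⁹)(2.49×10⁻³)) ≈ 2.944×10⁻⁴ s.
pitch = v∥ T = (9.289×10⁶)(2.944×10⁻⁴) ≈ 2730 m.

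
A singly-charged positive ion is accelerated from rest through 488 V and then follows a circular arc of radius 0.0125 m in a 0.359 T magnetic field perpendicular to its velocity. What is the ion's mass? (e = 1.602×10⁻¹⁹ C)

Combine |q|V = ½mv² and r = mv/(|q|B): eliminate v to get m = qB²r²/(2V).
m = (1.602×10⁻¹⁹)(0.359)²(0.0125)²/(2·488) ≈ 3.31×10⁻²⁷ kg.

m ≈ 3.31×10⁻²⁷ kg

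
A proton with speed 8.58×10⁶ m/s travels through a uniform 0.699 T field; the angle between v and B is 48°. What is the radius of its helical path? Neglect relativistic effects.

r ≈ 0.0953 m

v⊥ = v sinθ = 8.58×10⁶·sin48° ≈ 6.376×10⁶ m/s.
r = m v⊥/(|q|B) = (1.673×10⁻²⁷)(6.376×10⁶)/((1.602×10⁻¹⁹)(0.699)) ≈ 0.0953 m.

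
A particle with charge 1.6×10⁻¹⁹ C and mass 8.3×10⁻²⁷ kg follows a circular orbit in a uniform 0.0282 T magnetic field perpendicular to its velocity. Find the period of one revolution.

The cyclotron period depends only on m, q, B: T = 2πm/(|q|B).
T = 2π(8.3×10⁻²⁷)/((1.6×10⁻¹⁹)(0.0282)) ≈ 1.16×10⁻⁵ s.

T ≈ 1.16×10⁻⁵ s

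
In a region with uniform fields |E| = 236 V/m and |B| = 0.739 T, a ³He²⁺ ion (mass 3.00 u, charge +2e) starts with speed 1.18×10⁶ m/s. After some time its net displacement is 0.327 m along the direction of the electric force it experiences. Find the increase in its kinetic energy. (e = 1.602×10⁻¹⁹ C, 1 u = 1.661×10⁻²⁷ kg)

The magnetic force is always ⟂ v and does no work; only the electric force changes KE.
ΔKE = F_E · d = |q|E d = (3.204×10⁻¹⁹)(236)(0.327) ≈ 2.47×10⁻¹⁷ J.

ΔKE ≈ 2.47×10⁻¹⁷ J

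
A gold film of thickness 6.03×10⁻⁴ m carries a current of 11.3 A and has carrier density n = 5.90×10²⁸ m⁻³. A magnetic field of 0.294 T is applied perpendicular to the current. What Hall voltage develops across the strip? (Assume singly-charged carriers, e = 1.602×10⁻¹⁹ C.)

V_H = IB/(n e t).
V_H = (11.3)(0.294)/((5.90×10²⁸)(1.602×10⁻¹⁹)(6.03×10⁻⁴)) ≈ 5.83×10⁻⁷ V.

V_H ≈ 5.83×10⁻⁷ V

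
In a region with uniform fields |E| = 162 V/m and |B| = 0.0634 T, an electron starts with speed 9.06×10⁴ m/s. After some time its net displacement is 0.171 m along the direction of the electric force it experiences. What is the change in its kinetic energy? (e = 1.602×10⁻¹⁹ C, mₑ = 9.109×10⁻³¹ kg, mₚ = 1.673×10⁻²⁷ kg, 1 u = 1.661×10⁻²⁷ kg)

The magnetic force is always ⟂ v and does no work; only the electric force changes KE.
ΔKE = F_E · d = |q|E d = (1.602×10⁻¹⁹)(162)(0.171) ≈ 4.44×10⁻¹⁸ J.

ΔKE ≈ 4.44×10⁻¹⁸ J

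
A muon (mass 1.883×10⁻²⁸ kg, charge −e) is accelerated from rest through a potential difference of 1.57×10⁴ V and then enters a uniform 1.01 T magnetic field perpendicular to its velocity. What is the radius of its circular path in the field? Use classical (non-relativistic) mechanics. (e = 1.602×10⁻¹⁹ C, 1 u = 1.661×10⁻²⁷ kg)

Acceleration: |q|V = ½mv² ⇒ v = √(2|q|V/m) = √(2·1.602×10⁻¹⁹·1.57×10⁴/1.883×10⁻²⁸) ≈ 5.169×10⁶ m/s.
In the field: r = mv/(|q|B) = (1.883×10⁻²⁸)(5.169×10⁶)/((1.602×10⁻¹⁹)(1.01)) ≈ 6.02×10⁻³ m.

r ≈ 6.02×10⁻³ m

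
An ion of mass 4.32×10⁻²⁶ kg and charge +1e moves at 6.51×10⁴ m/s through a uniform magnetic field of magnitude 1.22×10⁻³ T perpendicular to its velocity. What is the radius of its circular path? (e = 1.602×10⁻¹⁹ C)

r ≈ 14.4 m

The magnetic force provides the centripetal force: |q|vB = mv²/r.
r = mv/(|q|B) = (4.32×10⁻²⁶)(6.51×10⁴)/((1.602×10⁻¹⁹)(1.22×10⁻³)) ≈ 14.4 m.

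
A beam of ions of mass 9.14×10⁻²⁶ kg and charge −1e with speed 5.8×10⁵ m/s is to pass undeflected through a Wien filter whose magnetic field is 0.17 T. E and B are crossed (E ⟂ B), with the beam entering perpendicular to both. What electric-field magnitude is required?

For straight-line motion qE = qvB, so E = vB.
E = 5.8×10⁵ × 0.17 = 9.9×10⁴ V/m.

E = 9.9×10⁴ V/m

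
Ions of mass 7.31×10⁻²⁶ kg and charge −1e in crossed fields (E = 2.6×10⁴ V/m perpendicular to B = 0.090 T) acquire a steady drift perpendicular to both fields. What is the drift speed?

v_d ≈ 2.9×10⁵ m/s

The E×B drift speed is v_d = E/B.
v_d = 2.6×10⁴/0.090 = 2.9×10⁵ m/s.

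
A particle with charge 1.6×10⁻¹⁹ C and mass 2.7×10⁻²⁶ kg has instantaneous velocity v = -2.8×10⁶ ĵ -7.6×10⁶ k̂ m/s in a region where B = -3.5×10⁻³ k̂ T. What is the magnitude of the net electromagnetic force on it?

|F| ≈ 1.57×10⁻¹⁵ N

v×B = (9800, 0, 0) N/C.
F = q v×B = (1.6×10⁻¹⁹ C)·(9800, 0, 0) = (1.57×10⁻¹⁵, 0, 0) N.
|F| = 1.57×10⁻¹⁵ N.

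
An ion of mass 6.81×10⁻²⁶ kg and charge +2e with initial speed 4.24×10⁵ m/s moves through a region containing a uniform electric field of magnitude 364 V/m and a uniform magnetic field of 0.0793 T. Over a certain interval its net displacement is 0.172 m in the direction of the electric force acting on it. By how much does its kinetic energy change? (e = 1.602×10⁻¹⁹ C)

ΔKE ≈ 2.01×10⁻¹⁷ J

The magnetic force is always ⟂ v and does no work; only the electric force changes KE.
ΔKE = F_E · d = |q|E d = (3.204×10⁻¹⁹)(364)(0.172) ≈ 2.01×10⁻¹⁷ J.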